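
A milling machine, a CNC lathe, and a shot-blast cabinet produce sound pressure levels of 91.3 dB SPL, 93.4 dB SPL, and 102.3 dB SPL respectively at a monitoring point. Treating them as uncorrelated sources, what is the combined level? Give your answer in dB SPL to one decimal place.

103.1 dB SPL

For uncorrelated sources the intensities add, so convert each level to linear form, sum, and take 10·log₁₀ of the total.
Σ 10^(L/10) = 10^(91.3/10) + 10^(93.4/10) + 10^(102.3/10) = 2.052e+10.
L_total = 10·log₁₀(2.052e+10) = 103.12 dB SPL.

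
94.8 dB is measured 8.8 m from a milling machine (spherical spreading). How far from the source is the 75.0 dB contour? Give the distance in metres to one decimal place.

86.0 m

For a point source L₁ − L₂ = 20·log₁₀(r₂/r₁), so r₂ = r₁·10^((L₁−L₂)/20).
r₂ = 8.8·10^((94.8−75.0)/20) = 8.8·10^(19.8/20) = 86.00 m.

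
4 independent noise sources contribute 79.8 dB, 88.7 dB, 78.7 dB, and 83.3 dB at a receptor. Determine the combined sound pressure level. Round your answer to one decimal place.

Incoherent sources combine by intensity addition: L_total = 10·log₁₀(Σ 10^(L_i/10)).
Σ 10^(L/10) = 10^(79.8/10) + 10^(88.7/10) + 10^(78.7/10) + 10^(83.3/10) = 1.125e+09.
L_total = 10·log₁₀(1.125e+09) = 90.51 dB.

90.5 dB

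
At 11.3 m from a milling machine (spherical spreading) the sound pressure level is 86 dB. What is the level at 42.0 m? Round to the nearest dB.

75 dB

Spherical spreading from a point source gives a 20·log₁₀(r₂/r₁) drop.
L₂ = 86 − 20·log₁₀(42.0/11.3) = 86 − 11.403 = 74.60 dB.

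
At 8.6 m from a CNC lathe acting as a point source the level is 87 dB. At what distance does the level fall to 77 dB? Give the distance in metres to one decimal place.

27.2 m

Point-source spreading drops the level by 20·log₁₀(r₂/r₁); inverting, r₂/r₁ = 10^(ΔL/20).
r₂ = 8.6·10^((87−77)/20) = 8.6·10^(10.0/20) = 27.20 m.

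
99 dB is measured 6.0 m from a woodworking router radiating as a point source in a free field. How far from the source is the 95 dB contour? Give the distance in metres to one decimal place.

9.5 m

The 4.0 dB drop corresponds to a distance ratio of 10^(4.0/20) for a point source.
r₂ = 6.0·10^((99−95)/20) = 6.0·10^(4.0/20) = 9.51 m.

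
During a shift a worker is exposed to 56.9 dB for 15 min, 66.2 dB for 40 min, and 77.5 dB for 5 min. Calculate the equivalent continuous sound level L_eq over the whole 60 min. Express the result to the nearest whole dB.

L_eq = 10·log₁₀[(1/T)·Σ tᵢ·10^(Lᵢ/10)] with T = 60 min.
Σ tᵢ·10^(Lᵢ/10) = 15·10^(56.9/10) + 40·10^(66.2/10) + 5·10^(77.5/10) = 4.553e+08.
L_eq = 10·log₁₀(4.553e+08/60) = 68.80 dB.

69 dB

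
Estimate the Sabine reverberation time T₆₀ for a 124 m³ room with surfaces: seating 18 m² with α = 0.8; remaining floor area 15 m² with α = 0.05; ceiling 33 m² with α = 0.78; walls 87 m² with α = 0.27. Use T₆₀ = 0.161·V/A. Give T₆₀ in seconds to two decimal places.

0.31 s

Total absorption A = 18·0.8 + 15·0.05 + 33·0.78 + 87·0.27 = 64.38 m² sabins.
T₆₀ = 0.161·V/A = 0.161·124/64.38 = 0.310 s.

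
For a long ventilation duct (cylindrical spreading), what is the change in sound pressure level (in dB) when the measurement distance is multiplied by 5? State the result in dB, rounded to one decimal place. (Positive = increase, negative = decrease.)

With cylindrical spreading the level changes by −10·log₁₀(r₂/r₁).
ΔL = −10·log₁₀(5) = -6.99 dB.

-7.0 dB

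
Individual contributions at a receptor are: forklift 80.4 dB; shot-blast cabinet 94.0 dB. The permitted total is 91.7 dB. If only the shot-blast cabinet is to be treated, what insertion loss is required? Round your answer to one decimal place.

The untreated sources together contribute 10^(80.4/10) = 1.096e+08, i.e. 80.40 dB.
To meet 91.7 dB overall, the treated shot-blast cabinet may contribute at most 10^(91.7/10) − 1.096e+08 = 1.369e+09, i.e. 91.37 dB.
So the shot-blast cabinet must be reduced from 94.0 to 91.37 dB: IL = 2.63 dB.

2.6 dB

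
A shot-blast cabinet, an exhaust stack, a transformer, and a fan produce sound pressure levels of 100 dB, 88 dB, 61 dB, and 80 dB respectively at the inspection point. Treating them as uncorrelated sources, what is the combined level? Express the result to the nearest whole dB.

Incoherent sources combine by intensity addition: L_total = 10·log₁₀(Σ 10^(L_i/10)).
Σ 10^(L/10) = 10^(100/10) + 10^(88/10) + 10^(61/10) + 10^(80/10) = 1.073e+10.
L_total = 10·log₁₀(1.073e+10) = 100.31 dB.

100 dB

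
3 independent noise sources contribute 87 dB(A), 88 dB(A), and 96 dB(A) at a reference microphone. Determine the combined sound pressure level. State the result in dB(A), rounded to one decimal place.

97.1 dB(A)

For uncorrelated sources the intensities add, so convert each level to linear form, sum, and take 10·log₁₀ of the total.
Σ 10^(L/10) = 10^(87/10) + 10^(88/10) + 10^(96/10) = 5.113e+09.
L_total = 10·log₁₀(5.113e+09) = 97.09 dB(A).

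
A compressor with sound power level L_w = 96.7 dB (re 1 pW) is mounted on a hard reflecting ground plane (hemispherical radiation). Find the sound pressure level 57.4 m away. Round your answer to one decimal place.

53.5 dB

The power spreads over a hemisphere of area 2π·r², so L_p = L_w − 10·log₁₀(2π·r²).
2π·r² = 2.07e+04 m², 10·log₁₀ of that is 43.160 dB.
L_p = 96.7 − 43.160 = 53.54 dB.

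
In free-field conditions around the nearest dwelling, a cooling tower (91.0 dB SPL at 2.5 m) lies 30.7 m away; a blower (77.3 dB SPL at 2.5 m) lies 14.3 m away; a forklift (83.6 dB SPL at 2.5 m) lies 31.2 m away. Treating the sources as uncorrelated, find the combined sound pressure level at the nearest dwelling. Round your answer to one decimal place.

Apply inverse-square spreading to bring every level to the receiver, then sum 10^(L/10).
cooling tower: 91.0 − 20·log₁₀(30.7/2.5) = 91.0 − 21.78 = 69.22 dB SPL.
blower: 77.3 − 20·log₁₀(14.3/2.5) = 77.3 − 15.15 = 62.15 dB SPL.
forklift: 83.6 − 20·log₁₀(31.2/2.5) = 83.6 − 21.92 = 61.68 dB SPL.
Σ 10^(L/10) = 1.146e+07 → L_total = 10·log₁₀(1.146e+07) = 70.59 dB SPL.

70.6 dB SPL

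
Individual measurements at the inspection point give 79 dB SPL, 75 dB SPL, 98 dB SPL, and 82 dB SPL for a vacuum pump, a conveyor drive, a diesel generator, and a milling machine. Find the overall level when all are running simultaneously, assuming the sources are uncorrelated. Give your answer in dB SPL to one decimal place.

98.2 dB SPL

For uncorrelated sources the intensities add, so convert each level to linear form, sum, and take 10·log₁₀ of the total.
Σ 10^(L/10) = 10^(79/10) + 10^(75/10) + 10^(98/10) + 10^(82/10) = 6.579e+09.
L_total = 10·log₁₀(6.579e+09) = 98.18 dB SPL.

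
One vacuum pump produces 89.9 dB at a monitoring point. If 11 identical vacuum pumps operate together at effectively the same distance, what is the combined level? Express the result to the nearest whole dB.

100 dB

L_total = L₁ + 10·log₁₀ N for N identical incoherent sources.
L_total = 89.9 + 10·log₁₀(11) = 89.9 + 10.414 = 100.31 dB.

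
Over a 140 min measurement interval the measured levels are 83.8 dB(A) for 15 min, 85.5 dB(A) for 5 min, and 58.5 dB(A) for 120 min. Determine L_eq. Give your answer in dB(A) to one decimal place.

L_eq = 10·log₁₀[(1/T)·Σ tᵢ·10^(Lᵢ/10)] with T = 140 min.
Σ tᵢ·10^(Lᵢ/10) = 15·10^(83.8/10) + 5·10^(85.5/10) + 120·10^(58.5/10) = 5.457e+09.
L_eq = 10·log₁₀(5.457e+09/140) = 75.91 dB(A).

75.9 dB(A)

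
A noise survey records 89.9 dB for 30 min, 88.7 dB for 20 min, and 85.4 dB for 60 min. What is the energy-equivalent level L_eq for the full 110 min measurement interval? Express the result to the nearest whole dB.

Weight each interval's intensity by its duration and average over T = 110 min:
Σ tᵢ·10^(Lᵢ/10) = 30·10^(89.9/10) + 20·10^(88.7/10) + 60·10^(85.4/10) = 6.495e+10.
L_eq = 10·log₁₀(6.495e+10/110) = 87.71 dB.

88 dB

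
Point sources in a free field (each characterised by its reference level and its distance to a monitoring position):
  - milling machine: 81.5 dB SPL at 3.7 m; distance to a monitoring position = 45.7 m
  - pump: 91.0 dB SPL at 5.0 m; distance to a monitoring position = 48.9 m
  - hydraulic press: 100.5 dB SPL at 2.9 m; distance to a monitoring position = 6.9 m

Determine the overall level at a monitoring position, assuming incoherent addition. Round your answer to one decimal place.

Apply inverse-square spreading to bring every level to the receiver, then sum 10^(L/10).
milling machine: 81.5 − 20·log₁₀(45.7/3.7) = 81.5 − 21.83 = 59.67 dB SPL.
pump: 91.0 − 20·log₁₀(48.9/5.0) = 91.0 − 19.81 = 71.19 dB SPL.
hydraulic press: 100.5 − 20·log₁₀(6.9/2.9) = 100.5 − 7.53 = 92.97 dB SPL.
Σ 10^(L/10) = 1.996e+09 → L_total = 10·log₁₀(1.996e+09) = 93.00 dB SPL.

93.0 dB SPL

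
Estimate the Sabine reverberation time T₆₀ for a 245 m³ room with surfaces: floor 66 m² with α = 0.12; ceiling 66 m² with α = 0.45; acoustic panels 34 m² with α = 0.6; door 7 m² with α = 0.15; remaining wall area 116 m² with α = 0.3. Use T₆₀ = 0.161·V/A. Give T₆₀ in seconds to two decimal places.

0.42 s

Summing Sᵢαᵢ: 66·0.12 + 66·0.45 + 34·0.6 + 7·0.15 + 116·0.3 = 93.87 m².
T₆₀ = 0.161 × 245 / 93.87 = 0.420 s.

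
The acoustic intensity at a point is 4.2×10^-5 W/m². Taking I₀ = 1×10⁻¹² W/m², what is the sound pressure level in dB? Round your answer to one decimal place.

L = 10·log₁₀(I/I₀) = 10·log₁₀(4.2×10^-5/10⁻¹²) = 10·log₁₀(4.2×10^7).
L = 10·(0.6232 + 7) = 76.23 dB.

76.2 dB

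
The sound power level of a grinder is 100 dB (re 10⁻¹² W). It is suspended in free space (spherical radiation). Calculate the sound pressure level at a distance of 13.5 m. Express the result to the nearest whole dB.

66 dB

Free-field spherical radiation: L_p = L_w − 10·log₁₀(4π·r²), r = 13.5 m.
4π·r² = 2290 m², 10·log₁₀ of that is 33.599 dB.
L_p = 100 − 33.599 = 66.40 dB.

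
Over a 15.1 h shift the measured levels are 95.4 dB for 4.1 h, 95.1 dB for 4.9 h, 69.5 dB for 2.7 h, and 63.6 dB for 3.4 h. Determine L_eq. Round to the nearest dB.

93 dB

L_eq = 10·log₁₀[(1/T)·Σ tᵢ·10^(Lᵢ/10)] with T = 15.1 h.
Σ tᵢ·10^(Lᵢ/10) = 4.1·10^(95.4/10) + 4.9·10^(95.1/10) + 2.7·10^(69.5/10) + 3.4·10^(63.6/10) = 3.010e+10.
L_eq = 10·log₁₀(3.010e+10/15.1) = 93.00 dB.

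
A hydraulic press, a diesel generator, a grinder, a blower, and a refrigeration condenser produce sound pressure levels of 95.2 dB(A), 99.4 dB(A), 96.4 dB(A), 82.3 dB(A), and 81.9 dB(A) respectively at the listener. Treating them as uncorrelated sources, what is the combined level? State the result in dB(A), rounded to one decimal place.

102.2 dB(A)

Incoherent sources combine by intensity addition: L_total = 10·log₁₀(Σ 10^(L_i/10)).
Σ 10^(L/10) = 10^(95.2/10) + 10^(99.4/10) + 10^(96.4/10) + 10^(82.3/10) + 10^(81.9/10) = 1.671e+10.
L_total = 10·log₁₀(1.671e+10) = 102.23 dB(A).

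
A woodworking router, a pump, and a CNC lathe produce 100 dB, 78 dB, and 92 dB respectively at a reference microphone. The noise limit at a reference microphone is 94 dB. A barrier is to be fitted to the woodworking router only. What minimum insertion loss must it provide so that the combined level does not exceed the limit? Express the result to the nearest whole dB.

11 dB

Fixed contribution from the other sources: Σ 10^(L/10) = 10^(78/10) + 10^(92/10) = 1.648e+09 (92.17 dB).
To meet 94 dB overall, the treated woodworking router may contribute at most 10^(94/10) − 1.648e+09 = 8.639e+08, i.e. 89.36 dB.
Required insertion loss = 100 − 89.36 = 10.64 dB.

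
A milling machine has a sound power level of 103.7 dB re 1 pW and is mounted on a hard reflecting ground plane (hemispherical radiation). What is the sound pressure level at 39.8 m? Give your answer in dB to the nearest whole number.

Free-field hemispherical radiation: L_p = L_w − 10·log₁₀(2π·r²), r = 39.8 m.
2π·r² = 9953 m², 10·log₁₀ of that is 39.979 dB.
L_p = 103.7 − 39.979 = 63.72 dB.

64 dB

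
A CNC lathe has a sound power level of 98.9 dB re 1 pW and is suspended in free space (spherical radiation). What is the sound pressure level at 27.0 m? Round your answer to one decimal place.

59.3 dB

Free-field spherical radiation: L_p = L_w − 10·log₁₀(4π·r²), r = 27.0 m.
4π·r² = 9161 m², 10·log₁₀ of that is 39.619 dB.
L_p = 98.9 − 39.619 = 59.28 dB.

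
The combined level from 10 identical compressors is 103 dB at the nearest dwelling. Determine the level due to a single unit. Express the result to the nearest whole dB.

Dividing the total intensity by 10 lowers the level by 10·log₁₀ 10 = 10.000 dB: L₁ = 103 − 10.000.

93 dB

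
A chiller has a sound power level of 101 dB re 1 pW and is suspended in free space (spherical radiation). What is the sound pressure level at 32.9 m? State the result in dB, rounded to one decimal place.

L_p = L_w − 10·log₁₀(4π·r²) with r = 32.9 m.
4π·r² = 1.36e+04 m², 10·log₁₀ of that is 41.336 dB.
L_p = 101 − 41.336 = 59.66 dB.

59.7 dB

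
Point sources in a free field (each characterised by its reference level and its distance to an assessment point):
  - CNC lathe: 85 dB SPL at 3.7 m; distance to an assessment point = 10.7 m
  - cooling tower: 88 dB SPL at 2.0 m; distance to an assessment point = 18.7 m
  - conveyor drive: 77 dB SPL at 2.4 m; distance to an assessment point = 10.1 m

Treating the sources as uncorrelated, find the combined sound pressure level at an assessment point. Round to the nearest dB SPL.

77 dB SPL

Propagate each source to the receiver with L = L_ref − 20·log₁₀(r/r_ref), then add intensities.
CNC lathe: 85 − 20·log₁₀(10.7/3.7) = 85 − 9.22 = 75.78 dB SPL.
cooling tower: 88 − 20·log₁₀(18.7/2.0) = 88 − 19.42 = 68.58 dB SPL.
conveyor drive: 77 − 20·log₁₀(10.1/2.4) = 77 − 12.48 = 64.52 dB SPL.
Σ 10^(L/10) = 4.786e+07 → L_total = 10·log₁₀(4.786e+07) = 76.80 dB SPL.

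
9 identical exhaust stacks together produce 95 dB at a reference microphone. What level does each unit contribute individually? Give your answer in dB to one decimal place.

85.5 dB

9 equal contributions raise the level by 10·log₁₀ 9 = 9.542 dB, so each unit alone gives 95 − 9.542.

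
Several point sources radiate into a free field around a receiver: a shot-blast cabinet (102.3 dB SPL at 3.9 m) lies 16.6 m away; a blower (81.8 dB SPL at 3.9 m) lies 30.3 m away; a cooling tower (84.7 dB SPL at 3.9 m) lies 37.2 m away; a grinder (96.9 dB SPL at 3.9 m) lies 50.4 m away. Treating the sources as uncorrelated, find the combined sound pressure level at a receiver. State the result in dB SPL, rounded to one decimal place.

Propagate each source to the receiver with L = L_ref − 20·log₁₀(r/r_ref), then add intensities.
shot-blast cabinet: 102.3 − 20·log₁₀(16.6/3.9) = 102.3 − 12.58 = 89.72 dB SPL.
blower: 81.8 − 20·log₁₀(30.3/3.9) = 81.8 − 17.81 = 63.99 dB SPL.
cooling tower: 84.7 − 20·log₁₀(37.2/3.9) = 84.7 − 19.59 = 65.11 dB SPL.
grinder: 96.9 − 20·log₁₀(50.4/3.9) = 96.9 − 22.23 = 74.67 dB SPL.
Σ 10^(L/10) = 9.725e+08 → L_total = 10·log₁₀(9.725e+08) = 89.88 dB SPL.

89.9 dB SPL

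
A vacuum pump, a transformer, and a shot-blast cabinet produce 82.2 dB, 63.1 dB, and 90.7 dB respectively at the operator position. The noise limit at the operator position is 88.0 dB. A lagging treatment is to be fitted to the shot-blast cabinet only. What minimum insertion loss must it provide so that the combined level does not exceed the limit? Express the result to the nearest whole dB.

4 dB

The untreated sources together contribute 10^(82.2/10) + 10^(63.1/10) = 1.680e+08, i.e. 82.25 dB.
The limit corresponds to 10^(88.0/10) = 6.310e+08; subtracting the fixed part leaves 4.630e+08 for the shot-blast cabinet, i.e. 86.66 dB.
So the shot-blast cabinet must be reduced from 90.7 to 86.66 dB: IL = 4.04 dB.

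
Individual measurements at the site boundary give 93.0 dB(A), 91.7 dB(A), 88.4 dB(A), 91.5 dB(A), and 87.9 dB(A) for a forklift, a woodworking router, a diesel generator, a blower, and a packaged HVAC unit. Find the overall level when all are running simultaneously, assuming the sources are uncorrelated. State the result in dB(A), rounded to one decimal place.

For uncorrelated sources the intensities add, so convert each level to linear form, sum, and take 10·log₁₀ of the total.
Σ 10^(L/10) = 10^(93.0/10) + 10^(91.7/10) + 10^(88.4/10) + 10^(91.5/10) + 10^(87.9/10) = 6.195e+09.
L_total = 10·log₁₀(6.195e+09) = 97.92 dB(A).

97.9 dB(A)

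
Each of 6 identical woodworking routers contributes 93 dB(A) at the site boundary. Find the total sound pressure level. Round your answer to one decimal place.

N identical incoherent sources raise the level by 10·log₁₀ N.
L_total = 93 + 10·log₁₀(6) = 93 + 7.782 = 100.78 dB(A).

100.8 dB(A)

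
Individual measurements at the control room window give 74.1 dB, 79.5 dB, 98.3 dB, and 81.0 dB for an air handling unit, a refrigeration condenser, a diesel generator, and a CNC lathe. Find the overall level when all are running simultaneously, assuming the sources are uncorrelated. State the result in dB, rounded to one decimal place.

Incoherent sources combine by intensity addition: L_total = 10·log₁₀(Σ 10^(L_i/10)).
Σ 10^(L/10) = 10^(74.1/10) + 10^(79.5/10) + 10^(98.3/10) + 10^(81.0/10) = 7.002e+09.
L_total = 10·log₁₀(7.002e+09) = 98.45 dB.

98.5 dB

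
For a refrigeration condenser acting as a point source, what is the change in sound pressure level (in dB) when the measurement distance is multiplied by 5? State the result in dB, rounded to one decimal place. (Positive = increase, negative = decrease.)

Point-source spreading: ΔL = −20·log₁₀(r₂/r₁).
ΔL = −20·log₁₀(5) = -13.98 dB.

-14.0 dB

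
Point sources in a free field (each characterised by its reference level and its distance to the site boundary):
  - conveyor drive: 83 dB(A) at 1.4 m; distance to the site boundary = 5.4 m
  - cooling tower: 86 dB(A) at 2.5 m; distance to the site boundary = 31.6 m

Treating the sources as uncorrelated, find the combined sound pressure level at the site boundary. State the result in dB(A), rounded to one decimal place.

72.0 dB(A)

First find each source's level at the receiver (point-source: −20·log₁₀(r/r_ref)), then combine on an intensity basis.
conveyor drive: 83 − 20·log₁₀(5.4/1.4) = 83 − 11.73 = 71.27 dB(A).
cooling tower: 86 − 20·log₁₀(31.6/2.5) = 86 − 22.03 = 63.97 dB(A).
Σ 10^(L/10) = 1.590e+07 → L_total = 10·log₁₀(1.590e+07) = 72.01 dB(A).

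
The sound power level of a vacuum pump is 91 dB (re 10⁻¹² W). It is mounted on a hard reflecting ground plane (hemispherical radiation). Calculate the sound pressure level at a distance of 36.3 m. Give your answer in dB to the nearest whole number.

52 dB

L_p = L_w − 10·log₁₀(2π·r²) with r = 36.3 m.
2π·r² = 8279 m², 10·log₁₀ of that is 39.180 dB.
L_p = 91 − 39.180 = 51.82 dB.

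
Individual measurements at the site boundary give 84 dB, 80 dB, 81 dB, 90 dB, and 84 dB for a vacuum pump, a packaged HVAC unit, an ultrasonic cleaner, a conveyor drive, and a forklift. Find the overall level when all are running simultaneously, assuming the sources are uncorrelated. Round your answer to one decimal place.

Incoherent sources combine by intensity addition: L_total = 10·log₁₀(Σ 10^(L_i/10)).
Σ 10^(L/10) = 10^(84/10) + 10^(80/10) + 10^(81/10) + 10^(90/10) + 10^(84/10) = 1.728e+09.
L_total = 10·log₁₀(1.728e+09) = 92.38 dB.

92.4 dB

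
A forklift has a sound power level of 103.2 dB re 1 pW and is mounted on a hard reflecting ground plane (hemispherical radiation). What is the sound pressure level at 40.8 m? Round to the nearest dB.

The power spreads over a hemisphere of area 2π·r², so L_p = L_w − 10·log₁₀(2π·r²).
2π·r² = 1.046e+04 m², 10·log₁₀ of that is 40.195 dB.
L_p = 103.2 − 40.195 = 63.00 dB.

63 dB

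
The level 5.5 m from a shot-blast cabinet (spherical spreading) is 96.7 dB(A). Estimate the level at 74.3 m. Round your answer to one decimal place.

74.1 dB(A)

Spherical spreading from a point source gives a 20·log₁₀(r₂/r₁) drop.
L₂ = 96.7 − 20·log₁₀(74.3/5.5) = 96.7 − 22.613 = 74.09 dB(A).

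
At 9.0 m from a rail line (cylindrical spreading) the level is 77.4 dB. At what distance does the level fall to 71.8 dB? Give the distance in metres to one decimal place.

The 5.6 dB drop corresponds to a distance ratio of 10^(5.6/10) for a line source.
r₂ = 9.0·10^((77.4−71.8)/10) = 9.0·10^(5.6/10) = 32.68 m.

32.7 m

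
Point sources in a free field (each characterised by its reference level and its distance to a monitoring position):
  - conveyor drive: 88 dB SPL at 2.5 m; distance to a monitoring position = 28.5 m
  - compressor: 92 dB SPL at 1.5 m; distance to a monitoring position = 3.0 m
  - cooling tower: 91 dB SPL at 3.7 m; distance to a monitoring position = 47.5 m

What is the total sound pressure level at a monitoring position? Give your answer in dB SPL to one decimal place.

86.1 dB SPL

Propagate each source to the receiver with L = L_ref − 20·log₁₀(r/r_ref), then add intensities.
conveyor drive: 88 − 20·log₁₀(28.5/2.5) = 88 − 21.14 = 66.86 dB SPL.
compressor: 92 − 20·log₁₀(3.0/1.5) = 92 − 6.02 = 85.98 dB SPL.
cooling tower: 91 − 20·log₁₀(47.5/3.7) = 91 − 22.17 = 68.83 dB SPL.
Σ 10^(L/10) = 4.087e+08 → L_total = 10·log₁₀(4.087e+08) = 86.11 dB SPL.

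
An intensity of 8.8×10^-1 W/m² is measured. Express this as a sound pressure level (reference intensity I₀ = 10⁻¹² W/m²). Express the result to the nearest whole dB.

119 dB

I/I₀ = 8.8×10^-1/10⁻¹² = 8.8×10^11, and L = 10·log₁₀(I/I₀).
L = 10·(0.9445 + 11) = 119.44 dB.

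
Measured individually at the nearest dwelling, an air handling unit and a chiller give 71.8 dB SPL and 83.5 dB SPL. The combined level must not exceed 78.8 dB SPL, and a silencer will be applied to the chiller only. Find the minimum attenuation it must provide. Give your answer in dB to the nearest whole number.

6 dB

The untreated sources together contribute 10^(71.8/10) = 1.514e+07, i.e. 71.80 dB SPL.
To meet 78.8 dB SPL overall, the treated chiller may contribute at most 10^(78.8/10) − 1.514e+07 = 6.072e+07, i.e. 77.83 dB SPL.
Required insertion loss = 83.5 − 77.83 = 5.67 dB.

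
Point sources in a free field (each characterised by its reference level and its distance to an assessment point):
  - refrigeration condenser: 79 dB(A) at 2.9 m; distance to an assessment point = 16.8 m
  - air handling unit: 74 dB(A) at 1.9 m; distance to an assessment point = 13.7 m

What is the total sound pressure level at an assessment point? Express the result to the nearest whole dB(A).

65 dB(A)

Propagate each source to the receiver with L = L_ref − 20·log₁₀(r/r_ref), then add intensities.
refrigeration condenser: 79 − 20·log₁₀(16.8/2.9) = 79 − 15.26 = 63.74 dB(A).
air handling unit: 74 − 20·log₁₀(13.7/1.9) = 74 − 17.16 = 56.84 dB(A).
Σ 10^(L/10) = 2.850e+06 → L_total = 10·log₁₀(2.850e+06) = 64.55 dB(A).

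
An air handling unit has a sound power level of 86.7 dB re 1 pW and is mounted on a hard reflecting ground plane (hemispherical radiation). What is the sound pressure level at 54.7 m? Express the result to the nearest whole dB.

44 dB

Free-field hemispherical radiation: L_p = L_w − 10·log₁₀(2π·r²), r = 54.7 m.
2π·r² = 1.88e+04 m², 10·log₁₀ of that is 42.742 dB.
L_p = 86.7 − 42.742 = 43.96 dB.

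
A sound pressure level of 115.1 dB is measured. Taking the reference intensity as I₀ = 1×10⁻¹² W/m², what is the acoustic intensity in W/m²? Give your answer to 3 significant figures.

I/I₀ = 10^(115.1/10) = 3.236e+11, so I = 3.236e+11 × 10⁻¹² W/m².

0.324 W/m²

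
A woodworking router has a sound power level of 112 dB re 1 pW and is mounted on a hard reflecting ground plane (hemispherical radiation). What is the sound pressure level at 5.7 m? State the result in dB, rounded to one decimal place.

The power spreads over a hemisphere of area 2π·r², so L_p = L_w − 10·log₁₀(2π·r²).
2π·r² = 204.1 m², 10·log₁₀ of that is 23.099 dB.
L_p = 112 − 23.099 = 88.90 dB.

88.9 dB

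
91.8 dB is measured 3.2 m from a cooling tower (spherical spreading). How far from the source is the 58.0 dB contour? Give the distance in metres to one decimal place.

156.7 m

The 33.8 dB drop corresponds to a distance ratio of 10^(33.8/20) for a point source.
r₂ = 3.2·10^((91.8−58.0)/20) = 3.2·10^(33.8/20) = 156.73 m.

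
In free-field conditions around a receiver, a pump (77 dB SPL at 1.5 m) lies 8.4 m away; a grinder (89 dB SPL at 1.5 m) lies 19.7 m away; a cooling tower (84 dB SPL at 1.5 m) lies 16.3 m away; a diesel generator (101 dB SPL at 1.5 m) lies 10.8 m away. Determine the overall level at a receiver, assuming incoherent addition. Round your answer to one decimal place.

84.0 dB SPL

First find each source's level at the receiver (point-source: −20·log₁₀(r/r_ref)), then combine on an intensity basis.
pump: 77 − 20·log₁₀(8.4/1.5) = 77 − 14.96 = 62.04 dB SPL.
grinder: 89 − 20·log₁₀(19.7/1.5) = 89 − 22.37 = 66.63 dB SPL.
cooling tower: 84 − 20·log₁₀(16.3/1.5) = 84 − 20.72 = 63.28 dB SPL.
diesel generator: 101 − 20·log₁₀(10.8/1.5) = 101 − 17.15 = 83.85 dB SPL.
Σ 10^(L/10) = 2.512e+08 → L_total = 10·log₁₀(2.512e+08) = 84.00 dB SPL.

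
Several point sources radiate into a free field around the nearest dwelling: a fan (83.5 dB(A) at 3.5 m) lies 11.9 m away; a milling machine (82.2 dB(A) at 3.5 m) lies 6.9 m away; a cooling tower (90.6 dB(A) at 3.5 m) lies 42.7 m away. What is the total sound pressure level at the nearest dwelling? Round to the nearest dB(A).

78 dB(A)

Propagate each source to the receiver with L = L_ref − 20·log₁₀(r/r_ref), then add intensities.
fan: 83.5 − 20·log₁₀(11.9/3.5) = 83.5 − 10.63 = 72.87 dB(A).
milling machine: 82.2 − 20·log₁₀(6.9/3.5) = 82.2 − 5.90 = 76.30 dB(A).
cooling tower: 90.6 − 20·log₁₀(42.7/3.5) = 90.6 − 21.73 = 68.87 dB(A).
Σ 10^(L/10) = 6.978e+07 → L_total = 10·log₁₀(6.978e+07) = 78.44 dB(A).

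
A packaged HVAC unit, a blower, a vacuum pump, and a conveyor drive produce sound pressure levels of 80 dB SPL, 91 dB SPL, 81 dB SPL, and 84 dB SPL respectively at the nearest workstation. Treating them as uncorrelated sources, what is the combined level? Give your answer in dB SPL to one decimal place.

92.4 dB SPL

For uncorrelated sources the intensities add, so convert each level to linear form, sum, and take 10·log₁₀ of the total.
Σ 10^(L/10) = 10^(80/10) + 10^(91/10) + 10^(81/10) + 10^(84/10) = 1.736e+09.
L_total = 10·log₁₀(1.736e+09) = 92.40 dB SPL.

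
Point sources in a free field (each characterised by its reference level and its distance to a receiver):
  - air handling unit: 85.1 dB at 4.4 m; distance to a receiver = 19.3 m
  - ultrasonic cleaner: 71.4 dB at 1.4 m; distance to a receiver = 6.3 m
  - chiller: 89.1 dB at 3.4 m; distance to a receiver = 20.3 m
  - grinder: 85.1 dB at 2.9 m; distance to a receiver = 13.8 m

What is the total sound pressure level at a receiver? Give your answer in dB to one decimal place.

Propagate each source to the receiver with L = L_ref − 20·log₁₀(r/r_ref), then add intensities.
air handling unit: 85.1 − 20·log₁₀(19.3/4.4) = 85.1 − 12.84 = 72.26 dB.
ultrasonic cleaner: 71.4 − 20·log₁₀(6.3/1.4) = 71.4 − 13.06 = 58.34 dB.
chiller: 89.1 − 20·log₁₀(20.3/3.4) = 89.1 − 15.52 = 73.58 dB.
grinder: 85.1 − 20·log₁₀(13.8/2.9) = 85.1 − 13.55 = 71.55 dB.
Σ 10^(L/10) = 5.459e+07 → L_total = 10·log₁₀(5.459e+07) = 77.37 dB.

77.4 dB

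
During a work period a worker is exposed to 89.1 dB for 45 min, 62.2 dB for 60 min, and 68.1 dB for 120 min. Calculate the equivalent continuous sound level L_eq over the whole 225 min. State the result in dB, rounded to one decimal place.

82.2 dB

The energy average is taken in the linear domain: L_eq = 10·log₁₀[(Σ tᵢ·10^(Lᵢ/10))/T], T = 225 min.
Σ tᵢ·10^(Lᵢ/10) = 45·10^(89.1/10) + 60·10^(62.2/10) + 120·10^(68.1/10) = 3.745e+10.
L_eq = 10·log₁₀(3.745e+10/225) = 82.21 dB.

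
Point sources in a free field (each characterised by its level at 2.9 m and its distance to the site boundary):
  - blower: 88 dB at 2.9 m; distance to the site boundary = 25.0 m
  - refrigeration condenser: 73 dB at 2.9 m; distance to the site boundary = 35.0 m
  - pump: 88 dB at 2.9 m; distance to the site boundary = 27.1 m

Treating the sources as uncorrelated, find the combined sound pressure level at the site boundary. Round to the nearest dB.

First find each source's level at the receiver (point-source: −20·log₁₀(r/r_ref)), then combine on an intensity basis.
blower: 88 − 20·log₁₀(25.0/2.9) = 88 − 18.71 = 69.29 dB.
refrigeration condenser: 73 − 20·log₁₀(35.0/2.9) = 73 − 21.63 = 51.37 dB.
pump: 88 − 20·log₁₀(27.1/2.9) = 88 − 19.41 = 68.59 dB.
Σ 10^(L/10) = 1.585e+07 → L_total = 10·log₁₀(1.585e+07) = 72.00 dB.

72 dB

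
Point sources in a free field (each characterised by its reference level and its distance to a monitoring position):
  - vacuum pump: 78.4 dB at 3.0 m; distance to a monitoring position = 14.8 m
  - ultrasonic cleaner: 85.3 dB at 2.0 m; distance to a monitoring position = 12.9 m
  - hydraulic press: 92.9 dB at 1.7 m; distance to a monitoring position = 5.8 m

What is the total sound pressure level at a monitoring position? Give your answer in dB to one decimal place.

First find each source's level at the receiver (point-source: −20·log₁₀(r/r_ref)), then combine on an intensity basis.
vacuum pump: 78.4 − 20·log₁₀(14.8/3.0) = 78.4 − 13.86 = 64.54 dB.
ultrasonic cleaner: 85.3 − 20·log₁₀(12.9/2.0) = 85.3 − 16.19 = 69.11 dB.
hydraulic press: 92.9 − 20·log₁₀(5.8/1.7) = 92.9 − 10.66 = 82.24 dB.
Σ 10^(L/10) = 1.785e+08 → L_total = 10·log₁₀(1.785e+08) = 82.52 dB.

82.5 dB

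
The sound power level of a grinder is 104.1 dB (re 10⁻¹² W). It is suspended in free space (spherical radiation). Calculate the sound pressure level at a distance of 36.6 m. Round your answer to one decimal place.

Free-field spherical radiation: L_p = L_w − 10·log₁₀(4π·r²), r = 36.6 m.
4π·r² = 1.683e+04 m², 10·log₁₀ of that is 42.262 dB.
L_p = 104.1 − 42.262 = 61.84 dB.

61.8 dB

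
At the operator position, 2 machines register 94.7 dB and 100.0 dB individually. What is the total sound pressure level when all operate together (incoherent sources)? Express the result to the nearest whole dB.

101 dB

Incoherent sources combine by intensity addition: L_total = 10·log₁₀(Σ 10^(L_i/10)).
Σ 10^(L/10) = 10^(94.7/10) + 10^(100.0/10) = 1.295e+10.
L_total = 10·log₁₀(1.295e+10) = 101.12 dB.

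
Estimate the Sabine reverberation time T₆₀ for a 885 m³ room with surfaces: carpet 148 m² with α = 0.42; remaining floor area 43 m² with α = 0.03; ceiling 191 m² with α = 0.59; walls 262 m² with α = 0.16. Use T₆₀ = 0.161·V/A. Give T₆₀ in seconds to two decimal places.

0.65 s

Summing Sᵢαᵢ: 148·0.42 + 43·0.03 + 191·0.59 + 262·0.16 = 218.06 m².
T₆₀ = 0.161·V/A = 0.161·885/218.06 = 0.653 s.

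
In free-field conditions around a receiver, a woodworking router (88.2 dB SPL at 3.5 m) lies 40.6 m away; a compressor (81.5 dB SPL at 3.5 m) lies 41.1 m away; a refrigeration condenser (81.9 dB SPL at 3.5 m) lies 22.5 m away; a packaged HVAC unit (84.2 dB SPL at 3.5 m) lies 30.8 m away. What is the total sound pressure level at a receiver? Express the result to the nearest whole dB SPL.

Apply inverse-square spreading to bring every level to the receiver, then sum 10^(L/10).
woodworking router: 88.2 − 20·log₁₀(40.6/3.5) = 88.2 − 21.29 = 66.91 dB SPL.
compressor: 81.5 − 20·log₁₀(41.1/3.5) = 81.5 − 21.40 = 60.10 dB SPL.
refrigeration condenser: 81.9 − 20·log₁₀(22.5/3.5) = 81.9 − 16.16 = 65.74 dB SPL.
packaged HVAC unit: 84.2 − 20·log₁₀(30.8/3.5) = 84.2 − 18.89 = 65.31 dB SPL.
Σ 10^(L/10) = 1.308e+07 → L_total = 10·log₁₀(1.308e+07) = 71.17 dB SPL.

71 dB SPL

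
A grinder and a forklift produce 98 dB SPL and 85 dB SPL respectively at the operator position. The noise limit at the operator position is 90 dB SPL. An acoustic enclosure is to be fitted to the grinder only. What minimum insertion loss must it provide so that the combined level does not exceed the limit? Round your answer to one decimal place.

9.7 dB

Everything except the grinder sums to 10^(85/10) = 3.162e+08 in linear terms, 85.00 dB SPL.
The limit corresponds to 10^(90/10) = 1.000e+09; subtracting the fixed part leaves 6.838e+08 for the grinder, i.e. 88.35 dB SPL.
So the grinder must be reduced from 98 to 88.35 dB SPL: IL = 9.65 dB.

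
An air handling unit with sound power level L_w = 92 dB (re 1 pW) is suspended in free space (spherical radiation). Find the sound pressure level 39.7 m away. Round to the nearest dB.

49 dB

The power spreads over a sphere of area 4π·r², so L_p = L_w − 10·log₁₀(4π·r²).
4π·r² = 1.981e+04 m², 10·log₁₀ of that is 42.968 dB.
L_p = 92 − 42.968 = 49.03 dB.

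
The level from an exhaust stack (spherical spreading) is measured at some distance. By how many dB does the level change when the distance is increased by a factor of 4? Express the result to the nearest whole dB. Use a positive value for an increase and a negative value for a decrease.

-12 dB

Point-source spreading: ΔL = −20·log₁₀(r₂/r₁).
ΔL = −20·log₁₀(4) = -12.04 dB.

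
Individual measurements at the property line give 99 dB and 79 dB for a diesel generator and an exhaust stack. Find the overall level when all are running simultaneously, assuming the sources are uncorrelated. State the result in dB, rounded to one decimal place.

For uncorrelated sources the intensities add, so convert each level to linear form, sum, and take 10·log₁₀ of the total.
Σ 10^(L/10) = 10^(99/10) + 10^(79/10) = 8.023e+09.
L_total = 10·log₁₀(8.023e+09) = 99.04 dB.

99.0 dB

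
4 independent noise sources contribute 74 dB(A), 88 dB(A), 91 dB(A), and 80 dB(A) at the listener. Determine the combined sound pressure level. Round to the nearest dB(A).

Incoherent sources combine by intensity addition: L_total = 10·log₁₀(Σ 10^(L_i/10)).
Σ 10^(L/10) = 10^(74/10) + 10^(88/10) + 10^(91/10) + 10^(80/10) = 2.015e+09.
L_total = 10·log₁₀(2.015e+09) = 93.04 dB(A).

93 dB(A)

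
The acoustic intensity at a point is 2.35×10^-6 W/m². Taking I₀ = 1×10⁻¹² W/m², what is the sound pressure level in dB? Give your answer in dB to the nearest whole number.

64 dB

L = 10·log₁₀(I/I₀) = 10·log₁₀(2.35×10^-6/10⁻¹²) = 10·log₁₀(2.35×10^6).
L = 10·(0.3711 + 6) = 63.71 dB.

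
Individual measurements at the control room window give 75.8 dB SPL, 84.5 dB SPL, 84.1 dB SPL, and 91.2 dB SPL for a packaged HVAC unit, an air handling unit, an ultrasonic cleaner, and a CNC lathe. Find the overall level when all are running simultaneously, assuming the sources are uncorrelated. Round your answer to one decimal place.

For uncorrelated sources the intensities add, so convert each level to linear form, sum, and take 10·log₁₀ of the total.
Σ 10^(L/10) = 10^(75.8/10) + 10^(84.5/10) + 10^(84.1/10) + 10^(91.2/10) = 1.895e+09.
L_total = 10·log₁₀(1.895e+09) = 92.78 dB SPL.

92.8 dB SPL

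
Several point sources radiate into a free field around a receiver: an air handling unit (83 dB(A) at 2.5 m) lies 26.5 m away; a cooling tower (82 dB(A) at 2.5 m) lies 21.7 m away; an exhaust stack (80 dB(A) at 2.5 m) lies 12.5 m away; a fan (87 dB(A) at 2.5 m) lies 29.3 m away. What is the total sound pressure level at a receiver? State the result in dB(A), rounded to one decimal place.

70.6 dB(A)

Apply inverse-square spreading to bring every level to the receiver, then sum 10^(L/10).
air handling unit: 83 − 20·log₁₀(26.5/2.5) = 83 − 20.51 = 62.49 dB(A).
cooling tower: 82 − 20·log₁₀(21.7/2.5) = 82 − 18.77 = 63.23 dB(A).
exhaust stack: 80 − 20·log₁₀(12.5/2.5) = 80 − 13.98 = 66.02 dB(A).
fan: 87 − 20·log₁₀(29.3/2.5) = 87 − 21.38 = 65.62 dB(A).
Σ 10^(L/10) = 1.153e+07 → L_total = 10·log₁₀(1.153e+07) = 70.62 dB(A).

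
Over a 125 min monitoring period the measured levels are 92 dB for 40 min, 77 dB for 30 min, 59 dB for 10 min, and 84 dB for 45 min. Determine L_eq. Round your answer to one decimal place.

The energy average is taken in the linear domain: L_eq = 10·log₁₀[(Σ tᵢ·10^(Lᵢ/10))/T], T = 125 min.
Σ tᵢ·10^(Lᵢ/10) = 40·10^(92/10) + 30·10^(77/10) + 10·10^(59/10) + 45·10^(84/10) = 7.621e+10.
L_eq = 10·log₁₀(7.621e+10/125) = 87.85 dB.

87.9 dB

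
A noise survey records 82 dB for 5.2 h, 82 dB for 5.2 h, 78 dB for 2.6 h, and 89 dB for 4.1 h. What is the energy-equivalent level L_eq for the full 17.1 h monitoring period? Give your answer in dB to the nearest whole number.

Weight each interval's intensity by its duration and average over T = 17.1 h:
Σ tᵢ·10^(Lᵢ/10) = 5.2·10^(82/10) + 5.2·10^(82/10) + 2.6·10^(78/10) + 4.1·10^(89/10) = 5.069e+09.
L_eq = 10·log₁₀(5.069e+09/17.1) = 84.72 dB.

85 dB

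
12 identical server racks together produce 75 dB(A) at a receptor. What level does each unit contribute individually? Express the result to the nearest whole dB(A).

64 dB(A)

For N identical incoherent sources L_total = L₁ + 10·log₁₀ N, so L₁ = 75 − 10·log₁₀(12) = 75 − 10.792.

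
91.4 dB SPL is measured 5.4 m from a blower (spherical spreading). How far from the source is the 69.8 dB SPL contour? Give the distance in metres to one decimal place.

For a point source L₁ − L₂ = 20·log₁₀(r₂/r₁), so r₂ = r₁·10^((L₁−L₂)/20).
r₂ = 5.4·10^((91.4−69.8)/20) = 5.4·10^(21.6/20) = 64.92 m.

64.9 m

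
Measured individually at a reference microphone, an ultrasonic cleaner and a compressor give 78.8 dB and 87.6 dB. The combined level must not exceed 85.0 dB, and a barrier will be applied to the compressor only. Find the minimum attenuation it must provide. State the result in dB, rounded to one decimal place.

Fixed contribution from the other source: Σ 10^(L/10) = 10^(78.8/10) = 7.586e+07 (78.80 dB).
The limit corresponds to 10^(85.0/10) = 3.162e+08; subtracting the fixed part leaves 2.404e+08 for the compressor, i.e. 83.81 dB.
So the compressor must be reduced from 87.6 to 83.81 dB: IL = 3.79 dB.

3.8 dB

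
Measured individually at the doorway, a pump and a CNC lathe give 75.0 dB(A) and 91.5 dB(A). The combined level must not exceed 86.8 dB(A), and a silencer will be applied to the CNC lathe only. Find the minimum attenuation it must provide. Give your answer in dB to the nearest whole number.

5 dB

The untreated sources together contribute 10^(75.0/10) = 3.162e+07, i.e. 75.00 dB(A).
The limit corresponds to 10^(86.8/10) = 4.786e+08; subtracting the fixed part leaves 4.470e+08 for the CNC lathe, i.e. 86.50 dB(A).
Required insertion loss = 91.5 − 86.50 = 5.00 dB.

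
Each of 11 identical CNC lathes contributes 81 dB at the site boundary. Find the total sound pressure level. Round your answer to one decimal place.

L_total = L₁ + 10·log₁₀ N for N identical incoherent sources.
L_total = 81 + 10·log₁₀(11) = 81 + 10.414 = 91.41 dB.

91.4 dB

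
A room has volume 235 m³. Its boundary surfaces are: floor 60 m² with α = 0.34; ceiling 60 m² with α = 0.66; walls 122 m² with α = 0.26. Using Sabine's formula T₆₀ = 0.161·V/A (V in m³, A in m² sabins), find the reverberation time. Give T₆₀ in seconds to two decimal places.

0.41 s

Summing Sᵢαᵢ: 60·0.34 + 60·0.66 + 122·0.26 = 91.72 m².
T₆₀ = 0.161·V/A = 0.161·235/91.72 = 0.413 s.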